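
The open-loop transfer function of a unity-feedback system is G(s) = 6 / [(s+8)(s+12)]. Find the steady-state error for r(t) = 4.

64/17

G(s) has no factors of s in the denominator, so the system is type 0.
K_p = lim_{s→0} G(s) = 6 / (8·12) = 0.0625.
e_ss = 4/(1 + K_p) = 4/1.0625 = 64/17.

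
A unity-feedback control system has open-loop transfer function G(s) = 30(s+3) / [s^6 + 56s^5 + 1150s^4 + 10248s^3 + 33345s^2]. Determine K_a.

2/741

Factoring s^2 from the denominator leaves a polynomial with constant term 33345, so the system is type 2.
K_a = lim_{s→0} s^2·G(s) = 30·3 / 33345 = 2/741.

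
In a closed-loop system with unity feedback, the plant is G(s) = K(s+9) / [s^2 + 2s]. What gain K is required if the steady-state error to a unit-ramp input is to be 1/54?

12

The denominator has no term below 2s — 1 pole at s=0, type 1.
K_v = lim_{s→0} s·G(s) = K·9 / 2 = 4.5·K.
e_ss = 1/K_v = 1/54 ⇒ K_v = 54 ⇒ K = 54/4.5 = 12.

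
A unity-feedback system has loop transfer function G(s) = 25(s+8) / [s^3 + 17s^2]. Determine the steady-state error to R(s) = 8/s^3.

Factoring s^2 from the denominator leaves a polynomial with constant term 17, so the system is type 2.
K_a = lim_{s→0} s^2·G(s) = 25·8 / 17 = 200/17.
r(t) = 4t^2 gives R(s) = 8/s^3.
e_ss = 8/K_a = 8/(200/17) = 0.68.

0.68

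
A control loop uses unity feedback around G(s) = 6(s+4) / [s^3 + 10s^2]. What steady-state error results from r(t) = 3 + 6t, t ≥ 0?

0

The denominator has no term below 10s^2 — 2 poles at s=0, type 2. Treating each term separately:
  • 3: tracked with zero error.
  • 6t: tracked with zero error.
Total e_ss = 0.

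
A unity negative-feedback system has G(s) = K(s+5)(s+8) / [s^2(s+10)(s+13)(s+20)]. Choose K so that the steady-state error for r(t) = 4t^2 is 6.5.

80

The open loop has two poles at the origin → type 2 system.
K_a = lim_{s→0} s^2·G(s) = K·5·8 / (10·13·20) = (1/65)·K.
e_ss = 8/K_a = 6.5 ⇒ K_a = 16/13 ⇒ K = (16/13)/(1/65) = 80.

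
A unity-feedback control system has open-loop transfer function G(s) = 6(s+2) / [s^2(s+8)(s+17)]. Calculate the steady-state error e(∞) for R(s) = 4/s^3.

G(s) has two factors of s in the denominator, so the system is type 2.
K_a = lim_{s→0} s^2·G(s) = 6·2 / (8·17) = 3/34.
r(t) = 2t^2 gives R(s) = 4/s^3.
e_ss = 4/K_a = 4/(3/34) = 136/3.

136/3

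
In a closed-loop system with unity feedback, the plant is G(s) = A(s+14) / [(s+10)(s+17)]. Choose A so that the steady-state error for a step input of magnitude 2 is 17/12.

5

System type = 0 (no poles at s=0).
K_p = lim_{s→0} G(s) = A·14 / (10·17) = (7/85)·A.
e_ss = 2/(1 + K_p) = 17/12 ⇒ 1 + (7/85)·A = 24/17 ⇒ A = 5.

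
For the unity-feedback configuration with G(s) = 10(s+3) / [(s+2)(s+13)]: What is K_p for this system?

15/13

No free integrators in G(s): this is a type 0 system.
K_p = lim_{s→0} G(s) = 10·3 / (2·13) = 15/13.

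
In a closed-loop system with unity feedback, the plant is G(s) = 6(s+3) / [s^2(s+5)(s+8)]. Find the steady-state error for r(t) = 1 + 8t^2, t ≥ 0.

320/9

G(s) has two factors of s in the denominator, so the system is type 2. Taking each input component in turn:
  • 1: tracked with zero error.
  • 8t^2: e_ss = 16/K_a with K_a=0.45 → 320/9.
Total e_ss = 320/9.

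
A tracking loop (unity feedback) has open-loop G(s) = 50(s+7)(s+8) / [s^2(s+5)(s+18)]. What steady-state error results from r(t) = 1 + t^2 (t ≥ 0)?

9/140

System type = 2 (two poles at s=0). By superposition:
  • 1: tracked with zero error.
  • t^2: e_ss = 2/K_a with K_a=280/9 → 9/140.
Total e_ss = 9/140.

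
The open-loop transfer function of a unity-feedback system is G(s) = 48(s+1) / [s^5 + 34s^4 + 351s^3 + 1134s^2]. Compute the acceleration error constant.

Factoring s^2 from the denominator leaves a polynomial with constant term 1134, so the system is type 2.
K_a = lim_{s→0} s^2·G(s) = 48·1 / 1134 = 8/189.

8/189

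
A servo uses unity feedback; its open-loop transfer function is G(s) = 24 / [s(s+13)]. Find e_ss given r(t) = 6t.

3.25

System type = 1 (one pole at s=0).
K_v = lim_{s→0} s·G(s) = 24 / (13) = 24/13.
e_ss = 6/K_v = 6/(24/13) = 3.25.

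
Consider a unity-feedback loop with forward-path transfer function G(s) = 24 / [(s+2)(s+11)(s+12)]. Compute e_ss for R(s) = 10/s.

55/6

System type = 0 (no poles at s=0).
K_p = lim_{s→0} G(s) = 24 / (2·11·12) = 1/11.
e_ss = 10/(1 + K_p) = 10/(12/11) = 55/6.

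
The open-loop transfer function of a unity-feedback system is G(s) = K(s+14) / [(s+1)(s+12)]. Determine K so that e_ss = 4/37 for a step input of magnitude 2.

15

The open loop has no poles at the origin → type 0 system.
K_p = lim_{s→0} G(s) = K·14 / (1·12) = (7/6)·K.
e_ss = 2/(1 + K_p) = 4/37 ⇒ 1 + (7/6)·K = 18.5 ⇒ K = 15.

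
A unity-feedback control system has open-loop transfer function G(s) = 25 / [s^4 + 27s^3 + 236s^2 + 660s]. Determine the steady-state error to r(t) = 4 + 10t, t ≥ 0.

264

The denominator has no term below 660s — 1 pole at s=0, type 1. Taking each input component in turn:
  • 4: tracked with zero error.
  • 10t: e_ss = 10/K_v with K_v=5/132 → 264.
Total e_ss = 264.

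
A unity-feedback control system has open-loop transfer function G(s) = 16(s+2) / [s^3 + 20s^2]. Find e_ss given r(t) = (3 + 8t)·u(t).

0

Lowest-order denominator term is 20s^2, so the open loop has 2 poles at the origin → type 2 system. Taking each input component in turn:
  • 3: tracked with zero error.
  • 8t: tracked with zero error.
Total e_ss = 0.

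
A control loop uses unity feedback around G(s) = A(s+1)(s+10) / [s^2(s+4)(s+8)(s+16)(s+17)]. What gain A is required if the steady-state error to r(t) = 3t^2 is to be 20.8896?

250

Two free integrators in G(s): this is a type 2 system.
K_a = lim_{s→0} s^2·G(s) = A·1·10 / (4·8·16·17) = (5/4352)·A.
e_ss = 6/K_a = 20.8896 ⇒ K_a = 625/2176 ⇒ A = (625/2176)/(5/4352) = 250.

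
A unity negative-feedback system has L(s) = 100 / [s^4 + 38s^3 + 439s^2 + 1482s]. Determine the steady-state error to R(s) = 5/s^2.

The denominator has no term below 1482s — 1 pole at s=0, type 1.
K_v = lim_{s→0} s·L(s) = 100 / 1482 = 50/741.
e_ss = 5/K_v = 5/(50/741) = 74.1.

74.1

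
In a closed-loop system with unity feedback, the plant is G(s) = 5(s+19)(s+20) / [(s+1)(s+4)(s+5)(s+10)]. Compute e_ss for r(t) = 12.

8/7

The open loop has no poles at the origin → type 0 system.
K_p = lim_{s→0} G(s) = 5·19·20 / (1·4·5·10) = 9.5.
e_ss = 12/(1 + K_p) = 12/10.5 = 8/7.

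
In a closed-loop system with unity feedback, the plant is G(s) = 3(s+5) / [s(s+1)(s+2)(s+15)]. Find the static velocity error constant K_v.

G(s) has one factor of s in the denominator, so the system is type 1.
K_v = lim_{s→0} s·G(s) = 3·5 / (1·2·15) = 0.5.

0.5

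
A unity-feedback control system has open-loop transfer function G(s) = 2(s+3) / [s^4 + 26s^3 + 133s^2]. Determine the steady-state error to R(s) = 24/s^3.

Factoring s^2 from the denominator leaves a polynomial with constant term 133, so the system is type 2.
K_a = lim_{s→0} s^2·G(s) = 2·3 / 133 = 6/133.
r(t) = 12t^2 gives R(s) = 24/s^3.
e_ss = 24/K_a = 24/(6/133) = 532.

532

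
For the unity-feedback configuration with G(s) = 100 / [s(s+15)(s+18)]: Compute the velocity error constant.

10/27

The open loop has one pole at the origin → type 1 system.
K_v = lim_{s→0} s·G(s) = 100 / (15·18) = 10/27.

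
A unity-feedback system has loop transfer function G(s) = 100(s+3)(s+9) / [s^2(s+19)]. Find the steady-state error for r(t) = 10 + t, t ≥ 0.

0

Two free integrators in G(s): this is a type 2 system. Treating each term separately:
  • 10: tracked with zero error.
  • t: tracked with zero error.
Total e_ss = 0.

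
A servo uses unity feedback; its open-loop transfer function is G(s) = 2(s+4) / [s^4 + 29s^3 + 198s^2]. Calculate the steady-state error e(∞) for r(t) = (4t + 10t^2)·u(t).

Lowest-order denominator term is 198s^2, so the open loop has 2 poles at the origin → type 2 system. Treating each term separately:
  • 4t: tracked with zero error.
  • 10t^2: e_ss = 20/K_a with K_a=4/99 → 495.
Total e_ss = 495.

495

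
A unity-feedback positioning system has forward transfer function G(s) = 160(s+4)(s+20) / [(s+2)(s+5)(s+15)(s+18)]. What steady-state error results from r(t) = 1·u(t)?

The open loop has no poles at the origin → type 0 system.
K_p = lim_{s→0} G(s) = 160·4·20 / (2·5·15·18) = 128/27.
e_ss = 1/(1 + K_p) = 1/(155/27) = 27/155.

27/155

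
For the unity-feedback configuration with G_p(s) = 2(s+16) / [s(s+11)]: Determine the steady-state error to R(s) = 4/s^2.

One free integrator in G_p(s): this is a type 1 system.
K_v = lim_{s→0} s·G_p(s) = 2·16 / (11) = 32/11.
e_ss = 4/K_v = 4/(32/11) = 1.375.

1.375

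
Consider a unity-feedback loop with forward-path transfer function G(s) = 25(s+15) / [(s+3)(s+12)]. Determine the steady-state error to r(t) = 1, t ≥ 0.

12/137

System type = 0 (no poles at s=0).
K_p = lim_{s→0} G(s) = 25·15 / (3·12) = 125/12.
e_ss = 1/(1 + K_p) = 1/(137/12) = 12/137.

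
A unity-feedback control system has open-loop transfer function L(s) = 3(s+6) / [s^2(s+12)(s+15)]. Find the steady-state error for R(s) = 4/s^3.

The open loop has two poles at the origin → type 2 system.
K_a = lim_{s→0} s^2·L(s) = 3·6 / (12·15) = 0.1.
r(t) = 2t^2 gives R(s) = 4/s^3.
e_ss = 4/K_a = 4/0.1 = 40.

40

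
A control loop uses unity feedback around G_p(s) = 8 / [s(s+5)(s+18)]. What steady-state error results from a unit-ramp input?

11.25

One free integrator in G_p(s): this is a type 1 system.
K_v = lim_{s→0} s·G_p(s) = 8 / (5·18) = 4/45.
e_ss = 1/K_v = 1/(4/45) = 11.25.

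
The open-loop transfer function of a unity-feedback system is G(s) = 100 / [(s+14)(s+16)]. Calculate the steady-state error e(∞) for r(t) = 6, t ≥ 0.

G(s) has no factors of s in the denominator, so the system is type 0.
K_p = lim_{s→0} G(s) = 100 / (14·16) = 25/56.
e_ss = 6/(1 + K_p) = 6/(81/56) = 112/27.

112/27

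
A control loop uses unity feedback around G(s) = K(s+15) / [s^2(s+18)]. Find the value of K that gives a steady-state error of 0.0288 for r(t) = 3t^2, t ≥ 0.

System type = 2 (two poles at s=0).
K_a = lim_{s→0} s^2·G(s) = K·15 / (18) = (5/6)·K.
e_ss = 6/K_a = 0.0288 ⇒ K_a = 625/3 ⇒ K = (625/3)/(5/6) = 250.

250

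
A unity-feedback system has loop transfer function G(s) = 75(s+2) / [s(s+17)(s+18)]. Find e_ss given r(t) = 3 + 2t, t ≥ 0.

4.08

System type = 1 (one pole at s=0). By superposition:
  • 3: tracked with zero error.
  • 2t: e_ss = 2/K_v with K_v=25/51 → 4.08.
Total e_ss = 4.08.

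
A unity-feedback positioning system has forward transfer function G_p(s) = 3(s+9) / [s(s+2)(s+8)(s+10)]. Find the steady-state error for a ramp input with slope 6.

320/9

System type = 1 (one pole at s=0).
K_v = lim_{s→0} s·G_p(s) = 3·9 / (2·8·10) = 27/160.
e_ss = 6/K_v = 6/(27/160) = 320/9.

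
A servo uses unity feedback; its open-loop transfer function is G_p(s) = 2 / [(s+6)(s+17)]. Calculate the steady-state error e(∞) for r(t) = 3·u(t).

System type = 0 (no poles at s=0).
K_p = lim_{s→0} G_p(s) = 2 / (6·17) = 1/51.
e_ss = 3/(1 + K_p) = 3/(52/51) = 153/52.

153/52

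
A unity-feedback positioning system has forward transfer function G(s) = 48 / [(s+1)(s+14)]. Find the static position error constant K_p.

24/7

G(s) has no factors of s in the denominator, so the system is type 0.
K_p = lim_{s→0} G(s) = 48 / (1·14) = 24/7.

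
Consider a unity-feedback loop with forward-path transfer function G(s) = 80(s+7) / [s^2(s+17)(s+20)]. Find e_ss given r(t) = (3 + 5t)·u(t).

0

The open loop has two poles at the origin → type 2 system. By superposition:
  • 3: tracked with zero error.
  • 5t: tracked with zero error.
Total e_ss = 0.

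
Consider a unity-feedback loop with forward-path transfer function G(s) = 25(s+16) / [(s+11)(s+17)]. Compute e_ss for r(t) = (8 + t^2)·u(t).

The open loop has no poles at the origin → type 0 system. Treating each term separately:
  • 8: e_ss = 8/(1+K_p) with K_p=400/187 → 1496/587.
  • t^2: a type-0 system cannot track it, e_ss → ∞.
The unbounded component dominates.

infinity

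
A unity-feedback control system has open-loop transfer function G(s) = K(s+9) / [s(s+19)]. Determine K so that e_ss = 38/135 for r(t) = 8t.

One free integrator in G(s): this is a type 1 system.
K_v = lim_{s→0} s·G(s) = K·9 / (19) = (9/19)·K.
e_ss = 8/K_v = 38/135 ⇒ K_v = 540/19 ⇒ K = (540/19)/(9/19) = 60.

60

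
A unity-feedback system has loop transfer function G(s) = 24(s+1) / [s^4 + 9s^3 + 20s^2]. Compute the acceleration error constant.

Lowest-order denominator term is 20s^2, so the open loop has 2 poles at the origin → type 2 system.
K_a = lim_{s→0} s^2·G(s) = 24·1 / 20 = 1.2.

1.2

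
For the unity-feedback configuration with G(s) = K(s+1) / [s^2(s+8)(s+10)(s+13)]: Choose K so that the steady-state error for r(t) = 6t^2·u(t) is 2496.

5

G(s) has two factors of s in the denominator, so the system is type 2.
K_a = lim_{s→0} s^2·G(s) = K·1 / (8·10·13) = (1/1040)·K.
e_ss = 12/K_a = 2496 ⇒ K_a = 1/208 ⇒ K = (1/208)/(1/1040) = 5.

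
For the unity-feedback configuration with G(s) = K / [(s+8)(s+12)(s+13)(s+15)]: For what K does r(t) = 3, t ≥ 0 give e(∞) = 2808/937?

System type = 0 (no poles at s=0).
K_p = lim_{s→0} G(s) = K / (8·12·13·15) = (1/18720)·K.
e_ss = 3/(1 + K_p) = 2808/937 ⇒ 1 + (1/18720)·K = 937/936 ⇒ K = 20.

20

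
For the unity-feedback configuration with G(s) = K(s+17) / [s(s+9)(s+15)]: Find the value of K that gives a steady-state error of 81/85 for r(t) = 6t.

System type = 1 (one pole at s=0).
K_v = lim_{s→0} s·G(s) = K·17 / (9·15) = (17/135)·K.
e_ss = 6/K_v = 81/85 ⇒ K_v = 170/27 ⇒ K = (170/27)/(17/135) = 50.

50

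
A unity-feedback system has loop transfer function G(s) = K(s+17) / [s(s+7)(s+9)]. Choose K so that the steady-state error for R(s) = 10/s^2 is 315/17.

2

One free integrator in G(s): this is a type 1 system.
K_v = lim_{s→0} s·G(s) = K·17 / (7·9) = (17/63)·K.
e_ss = 10/K_v = 315/17 ⇒ K_v = 34/63 ⇒ K = (34/63)/(17/63) = 2.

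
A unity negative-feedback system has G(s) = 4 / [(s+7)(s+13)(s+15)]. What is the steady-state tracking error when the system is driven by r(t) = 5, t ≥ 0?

G(s) has no factors of s in the denominator, so the system is type 0.
K_p = lim_{s→0} G(s) = 4 / (7·13·15) = 4/1365.
e_ss = 5/(1 + K_p) = 5/(1369/1365) = 6825/1369.

6825/1369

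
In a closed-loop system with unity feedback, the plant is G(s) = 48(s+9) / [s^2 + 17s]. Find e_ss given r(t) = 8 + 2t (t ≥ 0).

Lowest-order denominator term is 17s, so the open loop has 1 pole at the origin → type 1 system. Taking each input component in turn:
  • 8: tracked with zero error.
  • 2t: e_ss = 2/K_v with K_v=432/17 → 17/216.
Total e_ss = 17/216.

17/216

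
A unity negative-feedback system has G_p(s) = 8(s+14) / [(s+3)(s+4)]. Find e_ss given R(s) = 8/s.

24/31

System type = 0 (no poles at s=0).
K_p = lim_{s→0} G_p(s) = 8·14 / (3·4) = 28/3.
e_ss = 8/(1 + K_p) = 8/(31/3) = 24/31.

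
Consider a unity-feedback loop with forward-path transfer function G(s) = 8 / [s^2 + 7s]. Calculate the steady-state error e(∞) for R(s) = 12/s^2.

10.5

Factoring s from the denominator leaves a polynomial with constant term 7, so the system is type 1.
K_v = lim_{s→0} s·G(s) = 8 / 7 = 8/7.
e_ss = 12/K_v = 12/(8/7) = 10.5.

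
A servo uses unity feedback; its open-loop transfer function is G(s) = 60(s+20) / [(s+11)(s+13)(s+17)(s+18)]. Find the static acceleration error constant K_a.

No free integrators in G(s): this is a type 0 system.
K_a = lim_{s→0} s^2·G(s) = 0 (the extra factor of s kills the finite limit).

0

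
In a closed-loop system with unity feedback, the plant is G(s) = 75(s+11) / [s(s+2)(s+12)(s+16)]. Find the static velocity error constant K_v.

One free integrator in G(s): this is a type 1 system.
K_v = lim_{s→0} s·G(s) = 75·11 / (2·12·16) = 275/128.

275/128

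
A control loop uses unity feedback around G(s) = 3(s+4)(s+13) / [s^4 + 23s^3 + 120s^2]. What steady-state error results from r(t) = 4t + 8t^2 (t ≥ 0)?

Lowest-order denominator term is 120s^2, so the open loop has 2 poles at the origin → type 2 system. Taking each input component in turn:
  • 4t: tracked with zero error.
  • 8t^2: e_ss = 16/K_a with K_a=1.3 → 160/13.
Total e_ss = 160/13.

160/13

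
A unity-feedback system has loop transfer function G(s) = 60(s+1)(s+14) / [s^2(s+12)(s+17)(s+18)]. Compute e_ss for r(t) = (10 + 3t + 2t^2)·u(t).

Two free integrators in G(s): this is a type 2 system. By superposition:
  • 10: tracked with zero error.
  • 3t: tracked with zero error.
  • 2t^2: e_ss = 4/K_a with K_a=35/153 → 612/35.
Total e_ss = 612/35.

612/35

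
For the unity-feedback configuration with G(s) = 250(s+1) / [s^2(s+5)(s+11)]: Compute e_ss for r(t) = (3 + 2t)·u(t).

0

The open loop has two poles at the origin → type 2 system. Treating each term separately:
  • 3: tracked with zero error.
  • 2t: tracked with zero error.
Total e_ss = 0.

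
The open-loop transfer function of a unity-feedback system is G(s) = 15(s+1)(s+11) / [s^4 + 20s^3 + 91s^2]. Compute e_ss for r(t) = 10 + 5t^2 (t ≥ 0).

182/33

Factoring s^2 from the denominator leaves a polynomial with constant term 91, so the system is type 2. Taking each input component in turn:
  • 10: tracked with zero error.
  • 5t^2: e_ss = 10/K_a with K_a=165/91 → 182/33.
Total e_ss = 182/33.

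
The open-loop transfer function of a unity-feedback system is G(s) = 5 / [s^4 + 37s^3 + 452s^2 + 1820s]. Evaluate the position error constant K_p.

K_p = lim_{s→0} G(s); with 1 pole at the origin the limit diverges, so K_p = ∞.

infinity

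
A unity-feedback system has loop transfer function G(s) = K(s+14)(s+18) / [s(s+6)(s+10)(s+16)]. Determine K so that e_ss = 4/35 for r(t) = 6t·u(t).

200

G(s) has one factor of s in the denominator, so the system is type 1.
K_v = lim_{s→0} s·G(s) = K·14·18 / (6·10·16) = 0.2625·K.
e_ss = 6/K_v = 4/35 ⇒ K_v = 52.5 ⇒ K = 52.5/0.2625 = 200.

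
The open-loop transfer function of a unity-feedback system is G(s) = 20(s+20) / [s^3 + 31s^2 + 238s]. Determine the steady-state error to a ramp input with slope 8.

Lowest-order denominator term is 238s, so the open loop has 1 pole at the origin → type 1 system.
K_v = lim_{s→0} s·G(s) = 20·20 / 238 = 200/119.
e_ss = 8/K_v = 8/(200/119) = 4.76.

4.76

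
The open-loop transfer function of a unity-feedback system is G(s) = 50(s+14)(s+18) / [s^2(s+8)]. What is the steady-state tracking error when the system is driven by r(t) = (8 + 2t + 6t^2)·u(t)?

4/525

Two free integrators in G(s): this is a type 2 system. Treating each term separately:
  • 8: tracked with zero error.
  • 2t: tracked with zero error.
  • 6t^2: e_ss = 12/K_a with K_a=1575 → 4/525.
Total e_ss = 4/525.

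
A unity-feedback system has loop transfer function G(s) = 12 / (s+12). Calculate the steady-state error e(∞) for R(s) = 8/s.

4

No free integrators in G(s): this is a type 0 system.
K_p = lim_{s→0} G(s) = 12 / (12) = 1.
e_ss = 8/(1 + K_p) = 8/2 = 4.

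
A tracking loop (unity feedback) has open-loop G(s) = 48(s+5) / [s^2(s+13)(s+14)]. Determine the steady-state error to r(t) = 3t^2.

The open loop has two poles at the origin → type 2 system.
K_a = lim_{s→0} s^2·G(s) = 48·5 / (13·14) = 120/91.
r(t) = 3t^2 gives R(s) = 6/s^3.
e_ss = 6/K_a = 6/(120/91) = 4.55.

4.55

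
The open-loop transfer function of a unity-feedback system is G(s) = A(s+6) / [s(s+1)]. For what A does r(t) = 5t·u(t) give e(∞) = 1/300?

250

One free integrator in G(s): this is a type 1 system.
K_v = lim_{s→0} s·G(s) = A·6 / (1) = 6·A.
e_ss = 5/K_v = 1/300 ⇒ K_v = 1500 ⇒ A = 1500/6 = 250.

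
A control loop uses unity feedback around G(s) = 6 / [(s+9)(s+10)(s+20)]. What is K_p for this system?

1/300

No free integrators in G(s): this is a type 0 system.
K_p = lim_{s→0} G(s) = 6 / (9·10·20) = 1/300.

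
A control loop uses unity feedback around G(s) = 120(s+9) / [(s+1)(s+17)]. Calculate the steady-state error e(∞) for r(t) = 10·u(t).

170/1097

System type = 0 (no poles at s=0).
K_p = lim_{s→0} G(s) = 120·9 / (1·17) = 1080/17.
e_ss = 10/(1 + K_p) = 10/(1097/17) = 170/1097.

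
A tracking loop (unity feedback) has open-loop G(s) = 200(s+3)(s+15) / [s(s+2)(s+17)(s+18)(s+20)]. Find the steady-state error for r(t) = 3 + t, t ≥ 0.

1.36

G(s) has one factor of s in the denominator, so the system is type 1. Treating each term separately:
  • 3: tracked with zero error.
  • t: e_ss = 1/K_v with K_v=25/34 → 1.36.
Total e_ss = 1.36.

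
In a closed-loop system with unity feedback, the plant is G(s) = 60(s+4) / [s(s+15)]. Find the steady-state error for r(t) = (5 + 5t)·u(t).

0.3125

One free integrator in G(s): this is a type 1 system. By superposition:
  • 5: tracked with zero error.
  • 5t: e_ss = 5/K_v with K_v=16 → 0.3125.
Total e_ss = 0.3125.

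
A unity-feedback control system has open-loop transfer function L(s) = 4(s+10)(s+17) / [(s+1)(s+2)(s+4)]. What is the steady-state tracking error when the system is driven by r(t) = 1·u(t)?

The open loop has no poles at the origin → type 0 system.
K_p = lim_{s→0} L(s) = 4·10·17 / (1·2·4) = 85.
e_ss = 1/(1 + K_p) = 1/86.

1/86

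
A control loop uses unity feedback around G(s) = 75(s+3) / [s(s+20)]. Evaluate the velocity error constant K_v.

11.25

System type = 1 (one pole at s=0).
K_v = lim_{s→0} s·G(s) = 75·3 / (20) = 11.25.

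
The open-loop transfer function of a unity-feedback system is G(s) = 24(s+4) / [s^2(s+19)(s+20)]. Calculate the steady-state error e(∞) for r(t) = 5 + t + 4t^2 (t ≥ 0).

95/3

The open loop has two poles at the origin → type 2 system. Taking each input component in turn:
  • 5: tracked with zero error.
  • t: tracked with zero error.
  • 4t^2: e_ss = 8/K_a with K_a=24/95 → 95/3.
Total e_ss = 95/3.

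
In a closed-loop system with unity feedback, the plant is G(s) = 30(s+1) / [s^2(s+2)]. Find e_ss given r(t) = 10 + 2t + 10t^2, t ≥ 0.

Two free integrators in G(s): this is a type 2 system. By superposition:
  • 10: tracked with zero error.
  • 2t: tracked with zero error.
  • 10t^2: e_ss = 20/K_a with K_a=15 → 4/3.
Total e_ss = 4/3.

4/3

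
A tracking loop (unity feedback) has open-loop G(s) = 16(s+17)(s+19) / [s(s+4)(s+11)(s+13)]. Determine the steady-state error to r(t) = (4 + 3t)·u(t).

The open loop has one pole at the origin → type 1 system. By superposition:
  • 4: tracked with zero error.
  • 3t: e_ss = 3/K_v with K_v=1292/143 → 429/1292.
Total e_ss = 429/1292.

429/1292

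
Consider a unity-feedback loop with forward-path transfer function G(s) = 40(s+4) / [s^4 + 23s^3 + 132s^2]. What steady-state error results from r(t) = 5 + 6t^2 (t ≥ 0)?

9.9

Factoring s^2 from the denominator leaves a polynomial with constant term 132, so the system is type 2. Taking each input component in turn:
  • 5: tracked with zero error.
  • 6t^2: e_ss = 12/K_a with K_a=40/33 → 9.9.
Total e_ss = 9.9.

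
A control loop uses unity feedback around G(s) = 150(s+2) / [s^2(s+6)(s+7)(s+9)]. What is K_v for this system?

K_v = lim_{s→0} s·G(s); with 2 poles at the origin the limit diverges, so K_v = ∞.

infinity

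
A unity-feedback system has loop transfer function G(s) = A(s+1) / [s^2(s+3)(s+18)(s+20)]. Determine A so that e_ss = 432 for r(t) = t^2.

5

The open loop has two poles at the origin → type 2 system.
K_a = lim_{s→0} s^2·G(s) = A·1 / (3·18·20) = (1/1080)·A.
e_ss = 2/K_a = 432 ⇒ K_a = 1/216 ⇒ A = (1/216)/(1/1080) = 5.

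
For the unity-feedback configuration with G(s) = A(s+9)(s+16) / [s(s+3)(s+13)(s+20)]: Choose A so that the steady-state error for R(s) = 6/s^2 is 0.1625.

System type = 1 (one pole at s=0).
K_v = lim_{s→0} s·G(s) = A·9·16 / (3·13·20) = (12/65)·A.
e_ss = 6/K_v = 0.1625 ⇒ K_v = 480/13 ⇒ A = (480/13)/(12/65) = 200.

200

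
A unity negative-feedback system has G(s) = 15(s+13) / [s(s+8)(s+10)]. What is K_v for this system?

2.4375

One free integrator in G(s): this is a type 1 system.
K_v = lim_{s→0} s·G(s) = 15·13 / (8·10) = 2.4375.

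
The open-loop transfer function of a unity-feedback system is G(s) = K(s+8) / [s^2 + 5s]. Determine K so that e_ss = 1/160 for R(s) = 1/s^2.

100

The denominator has no term below 5s — 1 pole at s=0, type 1.
K_v = lim_{s→0} s·G(s) = K·8 / 5 = 1.6·K.
e_ss = 1/K_v = 1/160 ⇒ K_v = 160 ⇒ K = 160/1.6 = 100.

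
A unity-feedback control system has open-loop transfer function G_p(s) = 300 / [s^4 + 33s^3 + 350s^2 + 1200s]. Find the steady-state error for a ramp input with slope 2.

Factoring s from the denominator leaves a polynomial with constant term 1200, so the system is type 1.
K_v = lim_{s→0} s·G_p(s) = 300 / 1200 = 0.25.
e_ss = 2/K_v = 2/0.25 = 8.

8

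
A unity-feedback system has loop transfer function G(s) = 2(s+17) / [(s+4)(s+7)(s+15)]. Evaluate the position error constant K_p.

System type = 0 (no poles at s=0).
K_p = lim_{s→0} G(s) = 2·17 / (4·7·15) = 17/210.

17/210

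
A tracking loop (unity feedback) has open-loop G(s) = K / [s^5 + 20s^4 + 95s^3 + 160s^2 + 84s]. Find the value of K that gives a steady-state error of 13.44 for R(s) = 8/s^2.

50

The denominator has no term below 84s — 1 pole at s=0, type 1.
K_v = lim_{s→0} s·G(s) = K / 84 = (1/84)·K.
e_ss = 8/K_v = 13.44 ⇒ K_v = 25/42 ⇒ K = (25/42)/(1/84) = 50.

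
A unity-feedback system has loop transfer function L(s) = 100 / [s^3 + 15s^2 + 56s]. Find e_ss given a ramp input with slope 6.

Lowest-order denominator term is 56s, so the open loop has 1 pole at the origin → type 1 system.
K_v = lim_{s→0} s·L(s) = 100 / 56 = 25/14.
e_ss = 6/K_v = 6/(25/14) = 3.36.

3.36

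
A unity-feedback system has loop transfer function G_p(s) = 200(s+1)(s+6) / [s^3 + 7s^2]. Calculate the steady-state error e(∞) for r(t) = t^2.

7/600

Lowest-order denominator term is 7s^2, so the open loop has 2 poles at the origin → type 2 system.
K_a = lim_{s→0} s^2·G_p(s) = 200·1·6 / 7 = 1200/7.
r(t) = t^2 gives R(s) = 2/s^3.
e_ss = 2/K_a = 2/(1200/7) = 7/600.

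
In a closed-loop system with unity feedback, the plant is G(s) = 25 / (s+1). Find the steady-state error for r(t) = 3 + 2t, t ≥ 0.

infinity

System type = 0 (no poles at s=0). Taking each input component in turn:
  • 3: e_ss = 3/(1+K_p) with K_p=25 → 3/26.
  • 2t: a type-0 system cannot track it, e_ss → ∞.
The unbounded component dominates.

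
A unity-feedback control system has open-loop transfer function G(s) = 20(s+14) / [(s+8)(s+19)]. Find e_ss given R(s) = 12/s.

38/9

No free integrators in G(s): this is a type 0 system.
K_p = lim_{s→0} G(s) = 20·14 / (8·19) = 35/19.
e_ss = 12/(1 + K_p) = 12/(54/19) = 38/9.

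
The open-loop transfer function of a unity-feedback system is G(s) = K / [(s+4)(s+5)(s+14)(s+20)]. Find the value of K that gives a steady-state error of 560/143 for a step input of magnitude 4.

G(s) has no factors of s in the denominator, so the system is type 0.
K_p = lim_{s→0} G(s) = K / (4·5·14·20) = (1/5600)·K.
e_ss = 4/(1 + K_p) = 560/143 ⇒ 1 + (1/5600)·K = 143/140 ⇒ K = 120.

120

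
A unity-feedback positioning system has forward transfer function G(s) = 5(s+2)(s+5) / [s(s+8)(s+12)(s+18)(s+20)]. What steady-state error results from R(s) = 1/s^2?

691.2

System type = 1 (one pole at s=0).
K_v = lim_{s→0} s·G(s) = 5·2·5 / (8·12·18·20) = 5/3456.
e_ss = 1/K_v = 1/(5/3456) = 691.2.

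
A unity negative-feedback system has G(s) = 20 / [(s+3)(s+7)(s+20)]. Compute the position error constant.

1/21

System type = 0 (no poles at s=0).
K_p = lim_{s→0} G(s) = 20 / (3·7·20) = 1/21.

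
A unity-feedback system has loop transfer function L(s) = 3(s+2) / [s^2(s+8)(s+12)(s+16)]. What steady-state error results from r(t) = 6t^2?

3072

System type = 2 (two poles at s=0).
K_a = lim_{s→0} s^2·L(s) = 3·2 / (8·12·16) = 1/256.
r(t) = 6t^2 gives R(s) = 12/s^3.
e_ss = 12/K_a = 12/(1/256) = 3072.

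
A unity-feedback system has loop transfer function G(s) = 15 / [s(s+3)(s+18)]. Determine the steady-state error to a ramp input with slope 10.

System type = 1 (one pole at s=0).
K_v = lim_{s→0} s·G(s) = 15 / (3·18) = 5/18.
e_ss = 10/K_v = 10/(5/18) = 36.

36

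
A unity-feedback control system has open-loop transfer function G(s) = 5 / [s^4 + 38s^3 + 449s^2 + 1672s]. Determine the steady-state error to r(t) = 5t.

1672

The denominator has no term below 1672s — 1 pole at s=0, type 1.
K_v = lim_{s→0} s·G(s) = 5 / 1672 = 5/1672.
e_ss = 5/K_v = 5/(5/1672) = 1672.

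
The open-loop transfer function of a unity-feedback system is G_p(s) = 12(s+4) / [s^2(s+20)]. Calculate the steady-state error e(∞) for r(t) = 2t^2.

The open loop has two poles at the origin → type 2 system.
K_a = lim_{s→0} s^2·G_p(s) = 12·4 / (20) = 2.4.
r(t) = 2t^2 gives R(s) = 4/s^3.
e_ss = 4/K_a = 4/2.4 = 5/3.

5/3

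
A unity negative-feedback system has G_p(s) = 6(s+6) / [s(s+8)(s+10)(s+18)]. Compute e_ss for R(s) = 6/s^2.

240

The open loop has one pole at the origin → type 1 system.
K_v = lim_{s→0} s·G_p(s) = 6·6 / (8·10·18) = 0.025.
e_ss = 6/K_v = 6/0.025 = 240.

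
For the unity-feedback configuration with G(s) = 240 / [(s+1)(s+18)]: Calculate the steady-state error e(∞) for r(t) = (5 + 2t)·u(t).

The open loop has no poles at the origin → type 0 system. Taking each input component in turn:
  • 5: e_ss = 5/(1+K_p) with K_p=40/3 → 15/43.
  • 2t: a type-0 system cannot track it, e_ss → ∞.
The unbounded component dominates.

infinity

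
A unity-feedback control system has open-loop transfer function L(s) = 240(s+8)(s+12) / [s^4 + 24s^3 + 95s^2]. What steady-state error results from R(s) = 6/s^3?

19/768

Lowest-order denominator term is 95s^2, so the open loop has 2 poles at the origin → type 2 system.
K_a = lim_{s→0} s^2·L(s) = 240·8·12 / 95 = 4608/19.
r(t) = 3t^2 gives R(s) = 6/s^3.
e_ss = 6/K_a = 6/(4608/19) = 19/768.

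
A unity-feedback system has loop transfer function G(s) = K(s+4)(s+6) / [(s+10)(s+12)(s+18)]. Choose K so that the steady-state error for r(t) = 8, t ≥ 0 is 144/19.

5

G(s) has no factors of s in the denominator, so the system is type 0.
K_p = lim_{s→0} G(s) = K·4·6 / (10·12·18) = (1/90)·K.
e_ss = 8/(1 + K_p) = 144/19 ⇒ 1 + (1/90)·K = 19/18 ⇒ K = 5.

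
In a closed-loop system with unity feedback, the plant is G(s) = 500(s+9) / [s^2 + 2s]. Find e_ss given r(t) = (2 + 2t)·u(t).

1/1125

Lowest-order denominator term is 2s, so the open loop has 1 pole at the origin → type 1 system. Taking each input component in turn:
  • 2: tracked with zero error.
  • 2t: e_ss = 2/K_v with K_v=2250 → 1/1125.
Total e_ss = 1/1125.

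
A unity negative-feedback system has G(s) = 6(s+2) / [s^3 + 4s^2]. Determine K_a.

3

The denominator has no term below 4s^2 — 2 poles at s=0, type 2.
K_a = lim_{s→0} s^2·G(s) = 6·2 / 4 = 3.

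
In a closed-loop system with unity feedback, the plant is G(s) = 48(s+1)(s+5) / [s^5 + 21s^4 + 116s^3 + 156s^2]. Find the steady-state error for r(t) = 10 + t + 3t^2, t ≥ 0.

3.9

Factoring s^2 from the denominator leaves a polynomial with constant term 156, so the system is type 2. Treating each term separately:
  • 10: tracked with zero error.
  • t: tracked with zero error.
  • 3t^2: e_ss = 6/K_a with K_a=20/13 → 3.9.
Total e_ss = 3.9.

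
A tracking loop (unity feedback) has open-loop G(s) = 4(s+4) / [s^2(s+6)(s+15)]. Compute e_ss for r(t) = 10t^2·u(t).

G(s) has two factors of s in the denominator, so the system is type 2.
K_a = lim_{s→0} s^2·G(s) = 4·4 / (6·15) = 8/45.
r(t) = 10t^2 gives R(s) = 20/s^3.
e_ss = 20/K_a = 20/(8/45) = 112.5.

112.5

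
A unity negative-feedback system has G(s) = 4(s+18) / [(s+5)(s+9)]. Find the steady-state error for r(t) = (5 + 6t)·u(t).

The open loop has no poles at the origin → type 0 system. Taking each input component in turn:
  • 5: e_ss = 5/(1+K_p) with K_p=1.6 → 25/13.
  • 6t: a type-0 system cannot track it, e_ss → ∞.
The unbounded component dominates.

infinity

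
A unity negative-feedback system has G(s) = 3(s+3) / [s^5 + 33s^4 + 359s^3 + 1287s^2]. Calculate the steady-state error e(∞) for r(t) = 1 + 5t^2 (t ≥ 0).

1430

Factoring s^2 from the denominator leaves a polynomial with constant term 1287, so the system is type 2. By superposition:
  • 1: tracked with zero error.
  • 5t^2: e_ss = 10/K_a with K_a=1/143 → 1430.
Total e_ss = 1430.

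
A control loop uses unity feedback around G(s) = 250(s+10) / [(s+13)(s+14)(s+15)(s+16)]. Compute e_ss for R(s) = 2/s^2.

System type = 0 (no poles at s=0).
K_v = lim_{s→0} s·G(s) = 0; the steady-state error to this ramp input grows without bound.

infinity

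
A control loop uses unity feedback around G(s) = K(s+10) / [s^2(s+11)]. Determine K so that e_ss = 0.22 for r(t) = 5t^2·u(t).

Two free integrators in G(s): this is a type 2 system.
K_a = lim_{s→0} s^2·G(s) = K·10 / (11) = (10/11)·K.
e_ss = 10/K_a = 0.22 ⇒ K_a = 500/11 ⇒ K = (500/11)/(10/11) = 50.

50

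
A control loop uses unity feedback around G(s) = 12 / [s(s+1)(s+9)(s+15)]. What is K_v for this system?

4/45

The open loop has one pole at the origin → type 1 system.
K_v = lim_{s→0} s·G(s) = 12 / (1·9·15) = 4/45.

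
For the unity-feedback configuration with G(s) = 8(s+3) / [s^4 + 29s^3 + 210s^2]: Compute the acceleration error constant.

Lowest-order denominator term is 210s^2, so the open loop has 2 poles at the origin → type 2 system.
K_a = lim_{s→0} s^2·G(s) = 8·3 / 210 = 4/35.

4/35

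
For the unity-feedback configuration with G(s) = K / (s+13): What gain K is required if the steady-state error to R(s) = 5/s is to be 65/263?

No free integrators in G(s): this is a type 0 system.
K_p = lim_{s→0} G(s) = K / (13) = (1/13)·K.
e_ss = 5/(1 + K_p) = 65/263 ⇒ 1 + (1/13)·K = 263/13 ⇒ K = 250.

250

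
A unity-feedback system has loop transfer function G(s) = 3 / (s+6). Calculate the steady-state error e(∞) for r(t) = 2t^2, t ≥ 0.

System type = 0 (no poles at s=0).
For a type-0 system K_a = 0, so e_ss to a parabolic input is unbounded.

infinity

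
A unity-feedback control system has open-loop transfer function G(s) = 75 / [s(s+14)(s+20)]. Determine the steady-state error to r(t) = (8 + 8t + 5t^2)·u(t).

infinity

System type = 1 (one pole at s=0). Taking each input component in turn:
  • 8: tracked with zero error.
  • 8t: e_ss = 8/K_v with K_v=15/56 → 448/15.
  • 5t^2: a type-1 system cannot track it, e_ss → ∞.
The unbounded component dominates.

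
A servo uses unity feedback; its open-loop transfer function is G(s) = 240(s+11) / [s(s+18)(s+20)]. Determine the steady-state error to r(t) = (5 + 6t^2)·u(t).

G(s) has one factor of s in the denominator, so the system is type 1. By superposition:
  • 5: tracked with zero error.
  • 6t^2: a type-1 system cannot track it, e_ss → ∞.
The unbounded component dominates.

infinity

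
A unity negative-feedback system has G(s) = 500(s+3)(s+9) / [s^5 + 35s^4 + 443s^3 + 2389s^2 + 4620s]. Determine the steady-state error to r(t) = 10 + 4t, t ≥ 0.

308/225

Lowest-order denominator term is 4620s, so the open loop has 1 pole at the origin → type 1 system. Taking each input component in turn:
  • 10: tracked with zero error.
  • 4t: e_ss = 4/K_v with K_v=225/77 → 308/225.
Total e_ss = 308/225.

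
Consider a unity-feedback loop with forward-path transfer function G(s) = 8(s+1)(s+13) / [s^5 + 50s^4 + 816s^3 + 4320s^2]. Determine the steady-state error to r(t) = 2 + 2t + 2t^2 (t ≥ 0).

Lowest-order denominator term is 4320s^2, so the open loop has 2 poles at the origin → type 2 system. Taking each input component in turn:
  • 2: tracked with zero error.
  • 2t: tracked with zero error.
  • 2t^2: e_ss = 4/K_a with K_a=13/540 → 2160/13.
Total e_ss = 2160/13.

2160/13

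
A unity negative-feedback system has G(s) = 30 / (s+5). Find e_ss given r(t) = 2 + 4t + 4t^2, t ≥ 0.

No free integrators in G(s): this is a type 0 system. Taking each input component in turn:
  • 2: e_ss = 2/(1+K_p) with K_p=6 → 2/7.
  • 4t: a type-0 system cannot track it, e_ss → ∞.
  • 4t^2: a type-0 system cannot track it, e_ss → ∞.
The unbounded component dominates.

infinity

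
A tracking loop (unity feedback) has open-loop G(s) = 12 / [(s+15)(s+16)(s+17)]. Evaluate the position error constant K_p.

System type = 0 (no poles at s=0).
K_p = lim_{s→0} G(s) = 12 / (15·16·17) = 1/340.

1/340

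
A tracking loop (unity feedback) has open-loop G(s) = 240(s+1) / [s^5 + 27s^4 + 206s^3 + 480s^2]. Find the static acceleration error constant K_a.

0.5

Factoring s^2 from the denominator leaves a polynomial with constant term 480, so the system is type 2.
K_a = lim_{s→0} s^2·G(s) = 240·1 / 480 = 0.5.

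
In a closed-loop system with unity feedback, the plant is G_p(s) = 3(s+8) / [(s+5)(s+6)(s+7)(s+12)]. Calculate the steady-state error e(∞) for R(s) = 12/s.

No free integrators in G_p(s): this is a type 0 system.
K_p = lim_{s→0} G_p(s) = 3·8 / (5·6·7·12) = 1/105.
e_ss = 12/(1 + K_p) = 12/(106/105) = 630/53.

630/53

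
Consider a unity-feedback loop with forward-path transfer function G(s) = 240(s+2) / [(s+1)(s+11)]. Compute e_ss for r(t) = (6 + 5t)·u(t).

infinity

No free integrators in G(s): this is a type 0 system. By superposition:
  • 6: e_ss = 6/(1+K_p) with K_p=480/11 → 66/491.
  • 5t: a type-0 system cannot track it, e_ss → ∞.
The unbounded component dominates.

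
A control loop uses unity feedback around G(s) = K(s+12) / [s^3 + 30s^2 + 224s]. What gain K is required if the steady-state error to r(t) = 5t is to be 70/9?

12

The denominator has no term below 224s — 1 pole at s=0, type 1.
K_v = lim_{s→0} s·G(s) = K·12 / 224 = (3/56)·K.
e_ss = 5/K_v = 70/9 ⇒ K_v = 9/14 ⇒ K = (9/14)/(3/56) = 12.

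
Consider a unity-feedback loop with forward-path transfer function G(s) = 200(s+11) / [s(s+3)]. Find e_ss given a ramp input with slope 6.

G(s) has one factor of s in the denominator, so the system is type 1.
K_v = lim_{s→0} s·G(s) = 200·11 / (3) = 2200/3.
e_ss = 6/K_v = 6/(2200/3) = 9/1100.

9/1100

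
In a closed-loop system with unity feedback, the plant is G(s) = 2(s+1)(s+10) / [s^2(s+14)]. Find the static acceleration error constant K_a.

10/7

Two free integrators in G(s): this is a type 2 system.
K_a = lim_{s→0} s^2·G(s) = 2·1·10 / (14) = 10/7.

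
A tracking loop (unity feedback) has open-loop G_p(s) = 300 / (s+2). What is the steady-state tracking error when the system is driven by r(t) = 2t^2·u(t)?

infinity

G_p(s) has no factors of s in the denominator, so the system is type 0.
For a type-0 system K_a = 0, so e_ss to a parabolic input is unbounded.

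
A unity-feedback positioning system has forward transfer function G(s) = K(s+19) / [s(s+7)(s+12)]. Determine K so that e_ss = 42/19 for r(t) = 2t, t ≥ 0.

4

The open loop has one pole at the origin → type 1 system.
K_v = lim_{s→0} s·G(s) = K·19 / (7·12) = (19/84)·K.
e_ss = 2/K_v = 42/19 ⇒ K_v = 19/21 ⇒ K = (19/21)/(19/84) = 4.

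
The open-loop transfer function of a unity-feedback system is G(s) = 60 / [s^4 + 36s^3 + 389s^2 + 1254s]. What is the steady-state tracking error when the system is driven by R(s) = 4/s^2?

The denominator has no term below 1254s — 1 pole at s=0, type 1.
K_v = lim_{s→0} s·G(s) = 60 / 1254 = 10/209.
e_ss = 4/K_v = 4/(10/209) = 83.6.

83.6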